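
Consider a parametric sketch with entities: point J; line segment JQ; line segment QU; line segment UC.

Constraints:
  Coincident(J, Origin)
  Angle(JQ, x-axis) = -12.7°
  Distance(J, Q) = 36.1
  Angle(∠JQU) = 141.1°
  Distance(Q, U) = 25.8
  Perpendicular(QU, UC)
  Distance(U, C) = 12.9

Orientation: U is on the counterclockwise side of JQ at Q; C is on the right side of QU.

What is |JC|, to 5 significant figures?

64.574

J is at the origin; JQ runs at -12.7° with length 36.1, so Q = 36.1·(cos -12.7°, sin -12.7°) = (35.217, -7.9364). ∠JQU = 141.1°, so QU runs at -12.7° + (180° − 141.1°) = 26.200° from the x-axis; with |QU| = 25.8, U = Q + 25.8·(cos 26.200°, sin 26.200°) = (58.366, 3.4544). The perpendicularity gives UC at right angles to QU; with |UC| = 12.9 on the right of QU, C = U + 12.9·(0.44151, -0.89726) = (64.061, -8.1202). Then |JC| = |C − J| = 64.574.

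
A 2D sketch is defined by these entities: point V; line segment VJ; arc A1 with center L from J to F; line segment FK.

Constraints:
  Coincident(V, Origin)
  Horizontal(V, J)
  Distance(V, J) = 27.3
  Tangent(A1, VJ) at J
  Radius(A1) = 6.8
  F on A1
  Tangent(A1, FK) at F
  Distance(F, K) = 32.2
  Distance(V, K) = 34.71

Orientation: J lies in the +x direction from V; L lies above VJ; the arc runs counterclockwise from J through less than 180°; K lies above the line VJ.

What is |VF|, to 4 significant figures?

34.03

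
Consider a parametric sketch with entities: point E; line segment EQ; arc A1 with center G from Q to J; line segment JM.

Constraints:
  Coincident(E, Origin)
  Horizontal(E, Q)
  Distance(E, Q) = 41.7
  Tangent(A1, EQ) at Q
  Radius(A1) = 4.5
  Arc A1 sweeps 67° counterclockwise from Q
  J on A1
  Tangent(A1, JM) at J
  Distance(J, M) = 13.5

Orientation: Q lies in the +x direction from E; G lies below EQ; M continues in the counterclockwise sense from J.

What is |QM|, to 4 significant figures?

17.85

On A1, Q sits at bearing 90° from G; a 67° counterclockwise sweep puts J at bearing 157°, so J = G + 4.5·(cos 157°, sin 157°) = (37.56, -2.742). A1 meets JM tangentially, so GJ is at right angles to JM, so JM runs along (−sin 157°, cos 157°); with |JM| = 13.5, M = (32.28, -15.17). Then |QM| = |M − Q| = 17.85.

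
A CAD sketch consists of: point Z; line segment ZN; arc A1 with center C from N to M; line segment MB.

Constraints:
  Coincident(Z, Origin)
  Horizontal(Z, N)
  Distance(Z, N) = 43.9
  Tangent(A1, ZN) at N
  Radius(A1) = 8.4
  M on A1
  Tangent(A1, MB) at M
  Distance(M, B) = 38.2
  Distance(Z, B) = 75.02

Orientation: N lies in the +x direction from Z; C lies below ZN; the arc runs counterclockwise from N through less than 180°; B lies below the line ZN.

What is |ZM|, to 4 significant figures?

39.74

Z is at the origin; Z and N share the same y with |ZN| = 43.9 and N on the +x side, so N = (43.90, 0.000). Tangency of A1 to ZN means the radius CN is perpendicular to ZN, so C = N + (0, -8.4) = (43.90, -8.400). Since CM ⟂ MB (tangency), |CB| = √(8.4² + 38.2²) = 39.11 regardless of where M sits on A1. So B lies on both circle(Z, 75.02) and circle(C, 39.11); the below-ZN intersection is B = (61.10, -43.53). M is the foot of the tangent from B: M = (37.33, -13.63).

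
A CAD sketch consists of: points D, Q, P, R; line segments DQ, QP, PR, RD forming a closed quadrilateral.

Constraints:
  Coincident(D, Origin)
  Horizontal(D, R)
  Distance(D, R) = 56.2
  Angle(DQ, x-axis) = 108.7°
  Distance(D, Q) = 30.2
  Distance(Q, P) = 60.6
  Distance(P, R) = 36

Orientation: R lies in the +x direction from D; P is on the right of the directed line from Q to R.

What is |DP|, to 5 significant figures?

33.151

Checks: |QP| = 60.60 ✓; |PR| = 36.00 ✓.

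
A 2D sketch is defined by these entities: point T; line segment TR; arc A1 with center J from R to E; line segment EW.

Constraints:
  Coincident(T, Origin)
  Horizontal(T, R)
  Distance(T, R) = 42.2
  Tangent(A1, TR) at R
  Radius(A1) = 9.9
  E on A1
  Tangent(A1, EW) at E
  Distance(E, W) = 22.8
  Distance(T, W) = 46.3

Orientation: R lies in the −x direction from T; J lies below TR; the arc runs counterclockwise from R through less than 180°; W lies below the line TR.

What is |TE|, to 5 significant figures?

51.937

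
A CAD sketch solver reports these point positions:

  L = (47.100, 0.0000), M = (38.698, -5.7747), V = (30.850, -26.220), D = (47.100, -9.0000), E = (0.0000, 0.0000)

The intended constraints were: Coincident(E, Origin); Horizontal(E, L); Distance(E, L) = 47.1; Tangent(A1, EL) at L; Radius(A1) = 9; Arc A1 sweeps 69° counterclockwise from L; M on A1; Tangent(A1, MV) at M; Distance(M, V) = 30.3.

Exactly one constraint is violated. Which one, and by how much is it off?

Distance(M, V) = 30.3 — off by 8.40.

E = (0.00, 0.00) ✓; E.y = 0.00, L.y = 0.00 ✓; |EL| = 47.10 ✓; ∠(DL, LE) = 90.00° ✓; |DL| = 9.000 ✓; bearing(D→M) − bearing(D→L) = 69.00° ✓; |DM| = 9.000 ✓; ∠(DM, MV) = 90.00° ✓; |MV| = 21.90 ✗.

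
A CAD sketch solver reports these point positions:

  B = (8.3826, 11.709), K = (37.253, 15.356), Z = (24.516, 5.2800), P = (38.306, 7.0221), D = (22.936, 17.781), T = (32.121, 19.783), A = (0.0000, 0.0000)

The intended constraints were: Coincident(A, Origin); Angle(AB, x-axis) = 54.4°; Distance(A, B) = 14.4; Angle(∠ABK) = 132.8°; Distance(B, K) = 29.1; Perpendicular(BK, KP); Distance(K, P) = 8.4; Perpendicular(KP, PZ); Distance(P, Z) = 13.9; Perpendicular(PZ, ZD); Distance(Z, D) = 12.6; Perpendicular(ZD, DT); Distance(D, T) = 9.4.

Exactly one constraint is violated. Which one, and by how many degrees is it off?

Perpendicular(ZD, DT) — off by 5.09°.

A = (0.00, 0.00) ✓; AB at 54.40° ✓; |AB| = 14.40 ✓; ∠ABK = 132.8° ✓; |BK| = 29.10 ✓; ∠(BK, KP) = 90.00° ✓; |KP| = 8.400 ✓; ∠(KP, PZ) = 90.00° ✓; |PZ| = 13.90 ✓; ∠(PZ, ZD) = 90.00° ✓; |ZD| = 12.60 ✓; ∠(ZD, DT) = 84.91° ✗; |DT| = 9.401 ✓.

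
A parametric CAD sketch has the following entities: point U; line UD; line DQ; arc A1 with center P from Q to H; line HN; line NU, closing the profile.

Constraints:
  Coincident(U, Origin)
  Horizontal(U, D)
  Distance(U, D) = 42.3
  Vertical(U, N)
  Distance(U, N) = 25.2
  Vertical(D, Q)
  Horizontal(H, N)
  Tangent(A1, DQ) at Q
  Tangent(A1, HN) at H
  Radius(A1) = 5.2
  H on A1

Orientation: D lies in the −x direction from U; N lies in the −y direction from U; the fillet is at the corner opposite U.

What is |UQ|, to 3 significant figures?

46.8

U is at the origin; UD is horizontal with |UD| = 42.3 and D on the −x side, so D = (-42.3, 0.00). U and N share the same x with |UN| = 25.2 and N on the −y side, so N = (0.00, -25.2). The virtual corner opposite U is at (-42.3, -25.2). Since A1 is tangent to DQ there, PQ ⟂ DQ and the tangent condition forces PH to be normal to HN, with radius 5.2, so the center P sits 5.2 in from both sides at P = (-37.1, -20.0). That places the tangent points at Q = (-42.3, -20.0) on DQ and H = (-37.1, -25.2) on HN. Then |UQ| = |Q − U| = 46.8.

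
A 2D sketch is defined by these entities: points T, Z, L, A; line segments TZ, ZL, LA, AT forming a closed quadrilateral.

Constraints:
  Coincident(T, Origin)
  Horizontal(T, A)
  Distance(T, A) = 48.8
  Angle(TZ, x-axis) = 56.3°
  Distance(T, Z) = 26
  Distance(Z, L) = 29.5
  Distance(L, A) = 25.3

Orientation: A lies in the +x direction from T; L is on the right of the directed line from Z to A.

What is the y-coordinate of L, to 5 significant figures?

-6.1796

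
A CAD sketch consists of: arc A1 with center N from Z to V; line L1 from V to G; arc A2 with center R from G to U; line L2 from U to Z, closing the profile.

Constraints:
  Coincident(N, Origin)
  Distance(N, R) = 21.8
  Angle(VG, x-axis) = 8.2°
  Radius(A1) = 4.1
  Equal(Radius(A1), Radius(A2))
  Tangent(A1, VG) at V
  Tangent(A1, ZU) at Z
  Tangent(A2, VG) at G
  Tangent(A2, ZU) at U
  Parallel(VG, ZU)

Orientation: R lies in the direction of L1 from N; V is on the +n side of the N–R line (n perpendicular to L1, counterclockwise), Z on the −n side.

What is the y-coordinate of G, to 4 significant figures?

7.167

The slot axis is L1's direction at 8.2°, so u = (cos 8.2°, sin 8.2°) = (0.9898, 0.1426) and n = (−sin 8.2°, cos 8.2°) = (-0.1426, 0.9898). N is at the origin and R lies 21.8 along u from N, so R = 21.8·u = (21.58, 3.109). Tangency of A1 to both parallel lines with radius 4.1 puts V and Z at N ± 4.1·n: V = (-0.5848, 4.058), Z = (0.5848, -4.058). Equal radii place G and U the same way about R: G = R + 4.1·n = (20.99, 7.167), U = R − 4.1·n = (22.16, -0.9488). So G.y = 7.167.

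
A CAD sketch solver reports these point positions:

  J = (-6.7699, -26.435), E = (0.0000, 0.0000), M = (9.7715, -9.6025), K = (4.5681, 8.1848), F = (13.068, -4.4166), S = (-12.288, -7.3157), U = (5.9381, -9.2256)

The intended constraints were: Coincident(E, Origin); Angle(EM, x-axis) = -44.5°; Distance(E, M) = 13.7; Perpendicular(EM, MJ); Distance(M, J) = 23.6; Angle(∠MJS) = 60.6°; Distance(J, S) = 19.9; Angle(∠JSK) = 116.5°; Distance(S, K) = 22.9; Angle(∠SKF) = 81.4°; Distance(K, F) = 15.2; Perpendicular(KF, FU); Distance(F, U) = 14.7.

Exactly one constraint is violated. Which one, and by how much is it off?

Distance(F, U) = 14.7 — off by 6.10.

E = (0.00, 0.00) ✓; EM at -44.50° ✓; |EM| = 13.70 ✓; ∠(EM, MJ) = 90.00° ✓; |MJ| = 23.60 ✓; ∠MJS = 60.60° ✓; |JS| = 19.90 ✓; ∠JSK = 116.5° ✓; |SK| = 22.90 ✓; ∠SKF = 81.40° ✓; |KF| = 15.20 ✓; ∠(KF, FU) = 90.00° ✓; |FU| = 8.600 ✗.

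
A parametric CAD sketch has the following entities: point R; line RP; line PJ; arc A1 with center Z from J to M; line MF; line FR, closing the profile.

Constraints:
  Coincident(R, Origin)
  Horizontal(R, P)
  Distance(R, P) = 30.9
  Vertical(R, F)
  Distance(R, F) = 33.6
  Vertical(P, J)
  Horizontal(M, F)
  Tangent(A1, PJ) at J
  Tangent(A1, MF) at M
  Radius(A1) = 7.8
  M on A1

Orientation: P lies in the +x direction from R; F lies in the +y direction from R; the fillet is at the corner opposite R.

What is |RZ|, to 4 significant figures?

34.63

R is at the origin; R and P share the same y with |RP| = 30.9 and P on the +x side, so P = (30.90, 0.000). R and F share the same x with |RF| = 33.6 and F on the +y side, so F = (0.000, 33.60). The virtual corner opposite R is at (30.90, 33.60). The tangent condition forces ZJ to be normal to PJ and tangency of A1 to MF means the radius ZM is perpendicular to MF, with radius 7.8, so the center Z sits 7.8 in from both sides at Z = (23.10, 25.80). Then |RZ| = |Z − R| = 34.63.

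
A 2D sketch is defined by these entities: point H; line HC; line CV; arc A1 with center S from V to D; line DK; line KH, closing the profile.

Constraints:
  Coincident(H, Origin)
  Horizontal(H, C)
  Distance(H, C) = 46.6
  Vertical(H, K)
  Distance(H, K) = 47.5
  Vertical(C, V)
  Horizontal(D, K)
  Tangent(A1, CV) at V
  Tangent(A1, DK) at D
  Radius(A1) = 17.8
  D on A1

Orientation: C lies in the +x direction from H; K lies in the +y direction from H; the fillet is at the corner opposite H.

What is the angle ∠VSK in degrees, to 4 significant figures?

148.3°

The virtual corner opposite H is at (46.60, 47.50). The tangent condition forces SV to be normal to CV and since A1 is tangent to DK there, SD ⟂ DK, with radius 17.8, so the center S sits 17.8 in from both sides at S = (28.80, 29.70). That places the tangent points at V = (46.60, 29.70) on CV and D = (28.80, 47.50) on DK. Then cos ∠VSK = SV·SK / (|SV||SK|), giving 148.3°.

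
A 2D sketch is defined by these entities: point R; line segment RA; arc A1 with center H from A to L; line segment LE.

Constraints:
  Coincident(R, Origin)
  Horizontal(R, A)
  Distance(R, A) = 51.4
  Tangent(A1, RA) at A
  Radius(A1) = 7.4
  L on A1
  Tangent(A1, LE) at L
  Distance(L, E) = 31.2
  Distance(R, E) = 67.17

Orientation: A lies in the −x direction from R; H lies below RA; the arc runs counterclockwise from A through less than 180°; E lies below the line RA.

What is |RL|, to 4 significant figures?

59.33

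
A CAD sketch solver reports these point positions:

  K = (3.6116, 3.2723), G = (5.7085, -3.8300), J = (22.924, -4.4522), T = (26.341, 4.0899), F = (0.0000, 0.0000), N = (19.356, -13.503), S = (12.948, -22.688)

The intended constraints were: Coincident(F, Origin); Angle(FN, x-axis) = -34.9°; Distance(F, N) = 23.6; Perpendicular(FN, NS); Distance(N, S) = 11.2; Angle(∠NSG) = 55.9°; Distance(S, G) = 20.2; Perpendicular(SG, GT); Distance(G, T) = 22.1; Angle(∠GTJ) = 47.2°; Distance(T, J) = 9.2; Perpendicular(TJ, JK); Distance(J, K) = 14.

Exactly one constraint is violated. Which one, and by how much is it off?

Distance(J, K) = 14 — off by 6.80.

F = (0.00, 0.00) ✓; FN at -34.90° ✓; |FN| = 23.60 ✓; ∠(FN, NS) = 90.00° ✓; |NS| = 11.20 ✓; ∠NSG = 55.90° ✓; |SG| = 20.20 ✓; ∠(SG, GT) = 90.00° ✓; |GT| = 22.10 ✓; ∠GTJ = 47.20° ✓; |TJ| = 9.200 ✓; ∠(TJ, JK) = 90.00° ✓; |JK| = 20.80 ✗.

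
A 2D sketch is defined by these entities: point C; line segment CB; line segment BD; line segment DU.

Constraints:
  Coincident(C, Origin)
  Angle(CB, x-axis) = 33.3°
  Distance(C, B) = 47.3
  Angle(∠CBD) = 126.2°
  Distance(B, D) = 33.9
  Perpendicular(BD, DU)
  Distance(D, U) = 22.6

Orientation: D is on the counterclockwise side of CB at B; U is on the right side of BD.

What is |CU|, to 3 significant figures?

86.7

C is at the origin; CB runs at 33.3° with length 47.3, so B = 47.3·(cos 33.3°, sin 33.3°) = (39.5, 26.0). ∠CBD = 126.2°, so BD runs at 33.3° + (180° − 126.2°) = 87.1° from the x-axis; with |BD| = 33.9, D = B + 33.9·(cos 87.1°, sin 87.1°) = (41.2, 59.8). BD is perpendicular to DU; with |DU| = 22.6 on the right of BD, U = D + 22.6·(0.999, -0.0506) = (63.8, 58.7). Then |CU| = |U − C| = 86.7.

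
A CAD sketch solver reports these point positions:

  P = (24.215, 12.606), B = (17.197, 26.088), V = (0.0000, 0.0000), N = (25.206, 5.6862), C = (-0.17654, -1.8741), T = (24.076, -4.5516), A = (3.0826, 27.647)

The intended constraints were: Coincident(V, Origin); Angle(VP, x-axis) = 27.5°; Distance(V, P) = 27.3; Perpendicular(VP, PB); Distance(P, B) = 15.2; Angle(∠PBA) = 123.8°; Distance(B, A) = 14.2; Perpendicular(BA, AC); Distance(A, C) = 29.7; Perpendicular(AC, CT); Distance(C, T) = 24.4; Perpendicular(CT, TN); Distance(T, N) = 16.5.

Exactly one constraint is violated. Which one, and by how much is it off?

Distance(T, N) = 16.5 — off by 6.20.

V = (0.00, 0.00) ✓; VP at 27.50° ✓; |VP| = 27.30 ✓; ∠(VP, PB) = 90.00° ✓; |PB| = 15.20 ✓; ∠PBA = 123.8° ✓; |BA| = 14.20 ✓; ∠(BA, AC) = 90.00° ✓; |AC| = 29.70 ✓; ∠(AC, CT) = 90.00° ✓; |CT| = 24.40 ✓; ∠(CT, TN) = 90.00° ✓; |TN| = 10.30 ✗.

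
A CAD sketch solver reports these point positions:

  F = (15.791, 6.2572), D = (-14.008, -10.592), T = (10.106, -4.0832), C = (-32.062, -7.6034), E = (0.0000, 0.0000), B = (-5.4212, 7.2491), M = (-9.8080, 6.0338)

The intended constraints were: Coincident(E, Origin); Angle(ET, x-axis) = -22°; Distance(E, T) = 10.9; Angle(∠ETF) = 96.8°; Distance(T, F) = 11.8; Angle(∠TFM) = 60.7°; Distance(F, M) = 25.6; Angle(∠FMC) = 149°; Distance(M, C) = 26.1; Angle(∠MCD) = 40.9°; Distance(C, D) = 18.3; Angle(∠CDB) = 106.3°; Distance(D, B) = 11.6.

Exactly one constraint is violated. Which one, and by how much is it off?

Distance(D, B) = 11.6 — off by 8.20.

E = (0.00, 0.00) ✓; ET at -22.00° ✓; |ET| = 10.90 ✓; ∠ETF = 96.80° ✓; |TF| = 11.80 ✓; ∠TFM = 60.70° ✓; |FM| = 25.60 ✓; ∠FMC = 149.0° ✓; |MC| = 26.10 ✓; ∠MCD = 40.90° ✓; |CD| = 18.30 ✓; ∠CDB = 106.3° ✓; |DB| = 19.80 ✗.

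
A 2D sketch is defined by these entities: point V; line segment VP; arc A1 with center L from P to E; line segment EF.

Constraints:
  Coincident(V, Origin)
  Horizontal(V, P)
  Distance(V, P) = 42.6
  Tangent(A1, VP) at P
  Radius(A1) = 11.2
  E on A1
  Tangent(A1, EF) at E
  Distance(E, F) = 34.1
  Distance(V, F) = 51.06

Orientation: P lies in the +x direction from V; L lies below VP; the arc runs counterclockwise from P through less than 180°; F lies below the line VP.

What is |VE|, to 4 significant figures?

32.95

V is at the origin; VP is horizontal with |VP| = 42.6 and P on the +x side, so P = (42.60, 0.000). Tangency of A1 to VP means the radius LP is perpendicular to VP, so L = P + (0, -11.2) = (42.60, -11.20). Since LE ⟂ EF (tangency), |LF| = √(11.2² + 34.1²) = 35.89 regardless of where E sits on A1. So F lies on both circle(V, 51.06) and circle(L, 35.89); the below-VP intersection is F = (26.83, -43.44). E is the foot of the tangent from F: E = (31.51, -9.664).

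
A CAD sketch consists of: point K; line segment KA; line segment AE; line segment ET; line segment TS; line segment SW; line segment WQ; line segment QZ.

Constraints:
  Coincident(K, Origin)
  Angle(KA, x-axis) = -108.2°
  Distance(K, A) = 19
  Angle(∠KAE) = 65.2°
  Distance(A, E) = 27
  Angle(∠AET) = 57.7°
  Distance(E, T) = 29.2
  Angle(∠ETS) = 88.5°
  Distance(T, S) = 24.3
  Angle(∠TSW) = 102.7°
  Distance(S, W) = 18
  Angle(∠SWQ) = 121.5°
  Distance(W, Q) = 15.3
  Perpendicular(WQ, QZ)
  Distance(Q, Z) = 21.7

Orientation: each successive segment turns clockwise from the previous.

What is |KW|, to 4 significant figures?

25.08

K is at the origin; KA runs at -108.2° with length 19.0, so A = (-5.934, -18.05). ∠KAE = 65.2° gives AE at 137.0° from the x-axis; with |AE| = 27.0, E = (-25.68, 0.3645). ∠AET = 57.7° gives ET at 14.70° from the x-axis; with |ET| = 29.2, T = (2.563, 7.774). ∠ETS = 88.5° gives TS at -76.80° from the x-axis; with |TS| = 24.3, S = (8.112, -15.88). ∠TSW = 102.7° gives SW at -154.1° from the x-axis; with |SW| = 18.0, W = (-8.080, -23.75). Then |KW| = |W − K| = 25.08.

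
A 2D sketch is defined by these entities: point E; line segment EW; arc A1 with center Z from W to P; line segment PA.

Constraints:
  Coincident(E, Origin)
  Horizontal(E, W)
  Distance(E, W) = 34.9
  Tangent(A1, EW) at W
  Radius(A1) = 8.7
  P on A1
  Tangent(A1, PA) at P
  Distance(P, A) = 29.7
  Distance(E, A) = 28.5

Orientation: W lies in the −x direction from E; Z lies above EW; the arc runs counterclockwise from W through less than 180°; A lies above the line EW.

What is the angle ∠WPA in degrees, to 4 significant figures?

154.0°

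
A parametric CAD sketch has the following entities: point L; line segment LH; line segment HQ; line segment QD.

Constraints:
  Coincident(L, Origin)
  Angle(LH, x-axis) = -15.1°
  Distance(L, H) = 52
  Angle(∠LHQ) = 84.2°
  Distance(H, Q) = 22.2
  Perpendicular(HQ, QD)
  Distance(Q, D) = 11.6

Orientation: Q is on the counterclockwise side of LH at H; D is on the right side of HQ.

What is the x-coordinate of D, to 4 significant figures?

65.24

∠LHQ = 84.2°, so HQ runs at -15.1° + (180° − 84.2°) = 80.70° from the x-axis; with |HQ| = 22.2, Q = H + 22.2·(cos 80.70°, sin 80.70°) = (53.79, 8.362). HQ is perpendicular to QD; with |QD| = 11.6 on the right of HQ, D = Q + 11.6·(0.9869, -0.1616) = (65.24, 6.487). So D.x = 65.24.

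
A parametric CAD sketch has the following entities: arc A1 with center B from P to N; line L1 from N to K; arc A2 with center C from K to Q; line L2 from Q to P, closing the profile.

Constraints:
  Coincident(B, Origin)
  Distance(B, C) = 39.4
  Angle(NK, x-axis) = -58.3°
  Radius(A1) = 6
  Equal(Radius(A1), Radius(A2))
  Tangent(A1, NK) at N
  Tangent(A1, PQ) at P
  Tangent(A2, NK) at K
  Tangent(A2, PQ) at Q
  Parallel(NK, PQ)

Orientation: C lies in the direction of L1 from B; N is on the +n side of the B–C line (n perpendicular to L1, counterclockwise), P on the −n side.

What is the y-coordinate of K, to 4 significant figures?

-30.37

The slot axis is L1's direction at -58.3°, so u = (cos -58.3°, sin -58.3°) = (0.5255, -0.8508) and n = (−sin -58.3°, cos -58.3°) = (0.8508, 0.5255). B is at the origin and C lies 39.4 along u from B, so C = 39.4·u = (20.70, -33.52). Tangency of A1 to both parallel lines with radius 6.0 puts N and P at B ± 6.0·n: N = (5.105, 3.153), P = (-5.105, -3.153). Equal radii place K and Q the same way about C: K = C + 6.0·n = (25.81, -30.37), Q = C − 6.0·n = (15.60, -36.67). So K.y = -30.37.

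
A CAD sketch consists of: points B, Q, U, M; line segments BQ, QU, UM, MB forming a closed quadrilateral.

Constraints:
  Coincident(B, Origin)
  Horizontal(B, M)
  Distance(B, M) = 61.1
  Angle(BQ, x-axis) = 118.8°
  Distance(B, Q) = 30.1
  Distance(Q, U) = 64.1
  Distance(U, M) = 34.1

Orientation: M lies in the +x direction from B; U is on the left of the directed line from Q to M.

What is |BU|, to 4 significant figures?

58.82

B is at the origin; BM is horizontal with |BM| = 61.1 and M in +x, so M = (61.1, 0). BQ runs at 118.8° with |BQ| = 30.1, so Q = (-14.50, 26.38). U is determined by |QU| = 64.1 and |UM| = 34.1 together: it lies at the intersection of circle(Q, 64.1) and circle(M, 34.1). With |QM| = 80.07, the foot of the radical line on QM is 58.43 from Q and the perpendicular offset is √(64.1² − 58.43²) = 26.35. Taking the left-of-QM solution: U = (49.35, 32.01).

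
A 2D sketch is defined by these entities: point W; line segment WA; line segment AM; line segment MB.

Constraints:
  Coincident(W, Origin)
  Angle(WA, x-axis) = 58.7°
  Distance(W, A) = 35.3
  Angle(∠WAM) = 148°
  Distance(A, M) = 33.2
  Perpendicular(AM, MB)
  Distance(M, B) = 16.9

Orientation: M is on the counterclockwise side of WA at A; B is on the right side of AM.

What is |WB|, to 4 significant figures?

72.48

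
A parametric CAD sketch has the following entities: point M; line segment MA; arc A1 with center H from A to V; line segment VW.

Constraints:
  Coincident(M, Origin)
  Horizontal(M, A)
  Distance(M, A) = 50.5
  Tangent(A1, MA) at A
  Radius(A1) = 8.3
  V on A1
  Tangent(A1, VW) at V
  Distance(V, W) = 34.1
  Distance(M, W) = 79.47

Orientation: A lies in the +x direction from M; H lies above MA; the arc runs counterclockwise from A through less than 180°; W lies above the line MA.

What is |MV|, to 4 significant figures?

58.54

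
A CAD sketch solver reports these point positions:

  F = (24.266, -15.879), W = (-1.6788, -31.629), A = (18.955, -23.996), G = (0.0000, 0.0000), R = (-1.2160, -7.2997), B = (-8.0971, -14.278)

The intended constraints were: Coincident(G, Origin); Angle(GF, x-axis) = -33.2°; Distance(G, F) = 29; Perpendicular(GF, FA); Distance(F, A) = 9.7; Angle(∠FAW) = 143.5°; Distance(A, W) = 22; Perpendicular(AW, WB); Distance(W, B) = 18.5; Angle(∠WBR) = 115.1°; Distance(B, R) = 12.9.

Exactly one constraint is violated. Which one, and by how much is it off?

Distance(B, R) = 12.9 — off by 3.10.

G = (0.00, 0.00) ✓; GF at -33.20° ✓; |GF| = 29.00 ✓; ∠(GF, FA) = 90.00° ✓; |FA| = 9.700 ✓; ∠FAW = 143.5° ✓; |AW| = 22.00 ✓; ∠(AW, WB) = 90.00° ✓; |WB| = 18.50 ✓; ∠WBR = 115.1° ✓; |BR| = 9.800 ✗.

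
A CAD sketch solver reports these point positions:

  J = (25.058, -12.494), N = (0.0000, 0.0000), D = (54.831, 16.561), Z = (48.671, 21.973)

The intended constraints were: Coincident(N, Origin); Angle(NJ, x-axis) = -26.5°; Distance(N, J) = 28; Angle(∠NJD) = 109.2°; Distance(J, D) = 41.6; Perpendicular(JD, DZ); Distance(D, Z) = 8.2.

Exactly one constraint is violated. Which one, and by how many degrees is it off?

Perpendicular(JD, DZ) — off by 4.40°.

N = (0.00, 0.00) ✓; NJ at -26.50° ✓; |NJ| = 28.00 ✓; ∠NJD = 109.2° ✓; |JD| = 41.60 ✓; ∠(JD, DZ) = 94.40° ✗; |DZ| = 8.200 ✓.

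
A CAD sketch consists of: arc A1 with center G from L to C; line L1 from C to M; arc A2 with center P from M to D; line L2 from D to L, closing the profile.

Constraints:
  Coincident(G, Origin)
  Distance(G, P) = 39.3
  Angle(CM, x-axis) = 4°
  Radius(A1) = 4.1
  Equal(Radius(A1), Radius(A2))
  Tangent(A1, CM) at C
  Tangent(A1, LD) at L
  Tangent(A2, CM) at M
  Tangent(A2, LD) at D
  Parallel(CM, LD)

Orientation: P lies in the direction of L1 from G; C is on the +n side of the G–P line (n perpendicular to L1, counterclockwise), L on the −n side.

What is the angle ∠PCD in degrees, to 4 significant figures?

5.830°

Tangency of A1 to both parallel lines with radius 4.1 puts C and L at G ± 4.1·n: C = (-0.2860, 4.090), L = (0.2860, -4.090). Equal radii place M and D the same way about P: M = P + 4.1·n = (38.92, 6.831), D = P − 4.1·n = (39.49, -1.349). Then cos ∠PCD = CP·CD / (|CP||CD|), giving 5.830°.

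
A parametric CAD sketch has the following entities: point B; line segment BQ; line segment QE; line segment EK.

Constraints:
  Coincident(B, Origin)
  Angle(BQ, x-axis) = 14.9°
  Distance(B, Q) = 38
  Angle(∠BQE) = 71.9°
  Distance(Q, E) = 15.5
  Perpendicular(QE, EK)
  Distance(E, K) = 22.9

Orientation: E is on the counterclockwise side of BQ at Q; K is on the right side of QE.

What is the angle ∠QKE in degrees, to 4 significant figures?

34.09°

B is at the origin; BQ runs at 14.9° with length 38.0, so Q = 38.0·(cos 14.9°, sin 14.9°) = (36.72, 9.771). ∠BQE = 71.9°, so QE runs at 14.9° + (180° − 71.9°) = 123.0° from the x-axis; with |QE| = 15.5, E = Q + 15.5·(cos 123.0°, sin 123.0°) = (28.28, 22.77). QE ⟂ EK; with |EK| = 22.9 on the right of QE, K = E + 22.9·(0.8387, 0.5446) = (47.49, 35.24). Then cos ∠QKE = KQ·KE / (|KQ||KE|), giving 34.09°.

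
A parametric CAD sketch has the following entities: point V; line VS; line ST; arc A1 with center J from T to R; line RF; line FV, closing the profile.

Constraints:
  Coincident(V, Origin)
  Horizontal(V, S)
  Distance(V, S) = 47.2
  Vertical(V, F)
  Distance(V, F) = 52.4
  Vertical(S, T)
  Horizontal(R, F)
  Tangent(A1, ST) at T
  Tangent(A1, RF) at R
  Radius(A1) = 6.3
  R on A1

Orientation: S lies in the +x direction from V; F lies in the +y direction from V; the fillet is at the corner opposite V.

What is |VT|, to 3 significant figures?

66.0

V is at the origin; V and S share the same y with |VS| = 47.2 and S on the +x side, so S = (47.2, 0.00). VF is vertical with |VF| = 52.4 and F on the +y side, so F = (0.00, 52.4). The virtual corner opposite V is at (47.2, 52.4). A1 meets ST tangentially, so JT is at right angles to ST and the tangent condition forces JR to be normal to RF, with radius 6.3, so the center J sits 6.3 in from both sides at J = (40.9, 46.1). That places the tangent points at T = (47.2, 46.1) on ST and R = (40.9, 52.4) on RF. Then |VT| = |T − V| = 66.0.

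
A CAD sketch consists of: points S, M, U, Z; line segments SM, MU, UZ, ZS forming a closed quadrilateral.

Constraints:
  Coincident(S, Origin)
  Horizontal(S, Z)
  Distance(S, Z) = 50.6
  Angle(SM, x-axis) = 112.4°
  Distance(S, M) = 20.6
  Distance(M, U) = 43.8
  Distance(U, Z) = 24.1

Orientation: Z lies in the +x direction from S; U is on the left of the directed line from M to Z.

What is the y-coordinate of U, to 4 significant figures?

19.14

Checks: |MU| = 43.80 ✓; |UZ| = 24.10 ✓.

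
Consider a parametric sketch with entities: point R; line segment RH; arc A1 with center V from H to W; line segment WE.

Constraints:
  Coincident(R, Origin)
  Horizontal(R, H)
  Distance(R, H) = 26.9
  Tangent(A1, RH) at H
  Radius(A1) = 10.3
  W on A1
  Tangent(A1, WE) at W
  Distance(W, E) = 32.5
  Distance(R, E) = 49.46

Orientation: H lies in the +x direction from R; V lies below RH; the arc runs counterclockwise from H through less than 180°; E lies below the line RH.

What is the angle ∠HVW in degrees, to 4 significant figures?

100.0°

Checks: |VW| = 10.30 ✓; ∠(VW, WE) = 90.00° ✓; |WE| = 32.50 ✓; |RE| = 49.46 ✓.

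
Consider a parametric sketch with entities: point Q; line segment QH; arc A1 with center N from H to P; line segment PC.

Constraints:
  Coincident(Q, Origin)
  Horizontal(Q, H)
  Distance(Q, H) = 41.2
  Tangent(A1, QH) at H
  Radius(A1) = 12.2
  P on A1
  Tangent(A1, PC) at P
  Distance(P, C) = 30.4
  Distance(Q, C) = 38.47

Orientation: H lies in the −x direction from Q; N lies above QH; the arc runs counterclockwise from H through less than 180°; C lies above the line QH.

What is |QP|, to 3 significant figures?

31.0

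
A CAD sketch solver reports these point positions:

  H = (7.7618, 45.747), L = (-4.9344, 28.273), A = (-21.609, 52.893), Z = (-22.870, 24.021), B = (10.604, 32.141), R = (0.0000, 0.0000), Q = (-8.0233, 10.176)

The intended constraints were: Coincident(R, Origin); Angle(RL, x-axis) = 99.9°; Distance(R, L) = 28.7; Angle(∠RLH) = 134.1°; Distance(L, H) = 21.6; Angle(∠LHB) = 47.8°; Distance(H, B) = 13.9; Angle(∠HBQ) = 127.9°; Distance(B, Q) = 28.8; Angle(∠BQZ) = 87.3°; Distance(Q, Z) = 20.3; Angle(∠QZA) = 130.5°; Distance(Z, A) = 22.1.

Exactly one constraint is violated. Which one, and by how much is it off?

Distance(Z, A) = 22.1 — off by 6.80.

R = (0.00, 0.00) ✓; RL at 99.90° ✓; |RL| = 28.70 ✓; ∠RLH = 134.1° ✓; |LH| = 21.60 ✓; ∠LHB = 47.80° ✓; |HB| = 13.90 ✓; ∠HBQ = 127.9° ✓; |BQ| = 28.80 ✓; ∠BQZ = 87.30° ✓; |QZ| = 20.30 ✓; ∠QZA = 130.5° ✓; |ZA| = 28.90 ✗.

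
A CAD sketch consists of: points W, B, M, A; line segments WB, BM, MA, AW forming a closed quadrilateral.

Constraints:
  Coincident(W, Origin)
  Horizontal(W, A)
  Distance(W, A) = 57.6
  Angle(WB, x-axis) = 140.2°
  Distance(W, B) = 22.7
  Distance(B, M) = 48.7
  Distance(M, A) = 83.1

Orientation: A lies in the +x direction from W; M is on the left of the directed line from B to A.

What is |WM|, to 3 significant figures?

60.0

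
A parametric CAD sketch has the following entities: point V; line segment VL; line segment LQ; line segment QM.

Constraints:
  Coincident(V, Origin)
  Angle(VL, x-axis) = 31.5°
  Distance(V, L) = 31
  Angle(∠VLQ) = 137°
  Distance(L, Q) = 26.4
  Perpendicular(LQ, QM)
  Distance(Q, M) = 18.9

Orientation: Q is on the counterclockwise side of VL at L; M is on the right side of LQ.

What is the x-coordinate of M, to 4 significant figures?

51.70

V is at the origin; VL runs at 31.5° with length 31.0, so L = 31.0·(cos 31.5°, sin 31.5°) = (26.43, 16.20). ∠VLQ = 137.0°, so LQ runs at 31.5° + (180° − 137.0°) = 74.50° from the x-axis; with |LQ| = 26.4, Q = L + 26.4·(cos 74.50°, sin 74.50°) = (33.49, 41.64). The perpendicularity gives QM at right angles to LQ; with |QM| = 18.9 on the right of LQ, M = Q + 18.9·(0.9636, -0.2672) = (51.70, 36.59). So M.x = 51.70.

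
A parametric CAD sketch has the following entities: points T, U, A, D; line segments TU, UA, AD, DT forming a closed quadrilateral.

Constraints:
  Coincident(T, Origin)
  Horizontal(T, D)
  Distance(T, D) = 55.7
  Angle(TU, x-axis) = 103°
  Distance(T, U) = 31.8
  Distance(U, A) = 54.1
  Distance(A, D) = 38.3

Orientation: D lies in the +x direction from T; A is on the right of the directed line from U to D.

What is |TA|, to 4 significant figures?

25.77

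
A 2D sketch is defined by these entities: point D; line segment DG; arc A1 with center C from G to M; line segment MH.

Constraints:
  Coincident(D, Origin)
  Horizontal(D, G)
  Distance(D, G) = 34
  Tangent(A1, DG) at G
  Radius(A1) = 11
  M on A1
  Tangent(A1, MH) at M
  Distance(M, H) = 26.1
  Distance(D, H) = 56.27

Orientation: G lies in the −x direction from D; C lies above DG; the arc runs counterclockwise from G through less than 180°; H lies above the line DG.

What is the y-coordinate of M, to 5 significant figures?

17.682

D is at the origin; DG is horizontal with |DG| = 34.0 and G on the −x side, so G = (-34.000, 0.0000). Since A1 is tangent to DG there, CG ⟂ DG, so C = G + (0, 11) = (-34.000, 11.000). Since CM ⟂ MH (tangency), |CH| = √(11.0² + 26.1²) = 28.323 regardless of where M sits on A1. So H lies on both circle(D, 56.27) and circle(C, 28.323); the above-DG intersection is H = (-41.117, 38.414). M is the foot of the tangent from H: M = (-25.262, 17.682).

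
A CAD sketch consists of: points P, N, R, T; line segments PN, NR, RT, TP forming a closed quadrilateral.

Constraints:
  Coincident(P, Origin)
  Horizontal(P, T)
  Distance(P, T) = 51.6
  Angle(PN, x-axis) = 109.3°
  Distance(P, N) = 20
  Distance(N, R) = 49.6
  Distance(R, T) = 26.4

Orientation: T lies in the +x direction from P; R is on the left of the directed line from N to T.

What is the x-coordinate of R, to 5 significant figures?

42.631

Checks: |NR| = 49.60 ✓; |RT| = 26.40 ✓.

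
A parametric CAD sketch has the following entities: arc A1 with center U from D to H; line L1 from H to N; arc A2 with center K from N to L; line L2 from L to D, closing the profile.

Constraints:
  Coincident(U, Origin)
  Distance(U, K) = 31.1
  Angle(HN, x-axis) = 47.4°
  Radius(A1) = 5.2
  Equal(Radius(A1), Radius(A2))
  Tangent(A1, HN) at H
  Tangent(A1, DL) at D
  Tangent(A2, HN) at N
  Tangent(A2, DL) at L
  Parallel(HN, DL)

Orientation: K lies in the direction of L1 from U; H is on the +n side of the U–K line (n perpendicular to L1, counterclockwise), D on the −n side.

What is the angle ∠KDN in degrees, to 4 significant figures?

8.998°

Tangency of A1 to both parallel lines with radius 5.2 puts H and D at U ± 5.2·n: H = (-3.828, 3.520), D = (3.828, -3.520). Equal radii place N and L the same way about K: N = K + 5.2·n = (17.22, 26.41), L = K − 5.2·n = (24.88, 19.37). Then cos ∠KDN = DK·DN / (|DK||DN|), giving 8.998°.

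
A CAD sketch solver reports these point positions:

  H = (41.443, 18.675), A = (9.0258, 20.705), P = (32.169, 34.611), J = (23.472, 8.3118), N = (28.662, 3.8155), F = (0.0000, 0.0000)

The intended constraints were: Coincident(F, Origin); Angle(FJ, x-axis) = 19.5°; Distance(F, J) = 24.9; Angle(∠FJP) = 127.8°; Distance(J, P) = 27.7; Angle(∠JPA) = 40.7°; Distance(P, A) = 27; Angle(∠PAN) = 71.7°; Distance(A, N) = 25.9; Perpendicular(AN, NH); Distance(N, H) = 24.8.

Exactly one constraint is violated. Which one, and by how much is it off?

Distance(N, H) = 24.8 — off by 5.20.

F = (0.00, 0.00) ✓; FJ at 19.50° ✓; |FJ| = 24.90 ✓; ∠FJP = 127.8° ✓; |JP| = 27.70 ✓; ∠JPA = 40.70° ✓; |PA| = 27.00 ✓; ∠PAN = 71.70° ✓; |AN| = 25.90 ✓; ∠(AN, NH) = 90.00° ✓; |NH| = 19.60 ✗.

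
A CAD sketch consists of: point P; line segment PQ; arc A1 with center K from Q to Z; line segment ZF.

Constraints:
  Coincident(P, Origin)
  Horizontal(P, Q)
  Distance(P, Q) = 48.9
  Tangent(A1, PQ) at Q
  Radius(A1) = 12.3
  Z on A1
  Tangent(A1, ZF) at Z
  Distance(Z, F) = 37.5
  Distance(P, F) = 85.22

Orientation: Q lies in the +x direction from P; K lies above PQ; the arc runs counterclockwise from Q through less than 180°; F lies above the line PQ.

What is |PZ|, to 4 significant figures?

60.96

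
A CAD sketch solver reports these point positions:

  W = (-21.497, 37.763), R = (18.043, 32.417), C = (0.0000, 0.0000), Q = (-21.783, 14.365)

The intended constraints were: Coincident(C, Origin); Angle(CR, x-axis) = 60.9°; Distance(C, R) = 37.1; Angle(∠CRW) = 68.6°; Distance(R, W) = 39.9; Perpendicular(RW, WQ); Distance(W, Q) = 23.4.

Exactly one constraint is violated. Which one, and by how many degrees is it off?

Perpendicular(RW, WQ) — off by 7.00°.

C = (0.00, 0.00) ✓; CR at 60.90° ✓; |CR| = 37.10 ✓; ∠CRW = 68.60° ✓; |RW| = 39.90 ✓; ∠(RW, WQ) = 97.00° ✗; |WQ| = 23.40 ✓.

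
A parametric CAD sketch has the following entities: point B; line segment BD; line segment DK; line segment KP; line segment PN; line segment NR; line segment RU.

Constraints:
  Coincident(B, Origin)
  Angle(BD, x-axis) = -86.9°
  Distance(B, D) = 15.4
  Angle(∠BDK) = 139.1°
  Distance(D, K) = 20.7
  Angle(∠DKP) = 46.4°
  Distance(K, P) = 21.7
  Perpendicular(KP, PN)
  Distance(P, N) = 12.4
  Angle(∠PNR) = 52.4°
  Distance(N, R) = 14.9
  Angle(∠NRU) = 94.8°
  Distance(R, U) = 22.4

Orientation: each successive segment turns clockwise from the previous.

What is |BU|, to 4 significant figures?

32.87

B is at the origin; BD runs at -86.9° with length 15.4, so D = (0.8328, -15.38). ∠BDK = 139.1° gives DK at -127.8° from the x-axis; with |DK| = 20.7, K = (-11.85, -31.73). ∠DKP = 46.4° gives KP at 98.60° from the x-axis; with |KP| = 21.7, P = (-15.10, -10.28). KP is perpendicular to PN, so PN runs at 8.600°; with |PN| = 12.4, N = (-2.839, -8.423). ∠PNR = 52.4° gives NR at -119.0° from the x-axis; with |NR| = 14.9, R = (-10.06, -21.46). ∠NRU = 94.8° gives RU at 155.8° from the x-axis; with |RU| = 22.4, U = (-30.49, -12.27). Then |BU| = |U − B| = 32.87.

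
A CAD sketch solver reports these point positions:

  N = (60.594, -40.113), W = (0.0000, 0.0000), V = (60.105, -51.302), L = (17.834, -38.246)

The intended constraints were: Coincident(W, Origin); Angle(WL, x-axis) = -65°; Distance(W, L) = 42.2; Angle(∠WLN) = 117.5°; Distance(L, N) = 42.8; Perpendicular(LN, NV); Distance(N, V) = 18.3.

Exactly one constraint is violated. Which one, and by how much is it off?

Distance(N, V) = 18.3 — off by 7.10.

W = (0.00, 0.00) ✓; WL at -65.00° ✓; |WL| = 42.20 ✓; ∠WLN = 117.5° ✓; |LN| = 42.80 ✓; ∠(LN, NV) = 90.00° ✓; |NV| = 11.20 ✗.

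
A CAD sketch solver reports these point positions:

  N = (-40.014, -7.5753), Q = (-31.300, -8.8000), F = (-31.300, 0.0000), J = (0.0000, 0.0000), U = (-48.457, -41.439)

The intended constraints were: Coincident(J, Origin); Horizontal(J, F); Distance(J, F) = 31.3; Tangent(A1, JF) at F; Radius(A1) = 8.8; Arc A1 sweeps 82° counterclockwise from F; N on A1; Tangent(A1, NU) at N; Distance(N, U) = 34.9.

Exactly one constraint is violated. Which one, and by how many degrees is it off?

Tangent(A1, NU) at N — off by 6.00°.

J = (0.00, 0.00) ✓; J.y = 0.00, F.y = 0.00 ✓; |JF| = 31.30 ✓; ∠(QF, FJ) = 90.00° ✓; |QF| = 8.800 ✓; bearing(Q→N) − bearing(Q→F) = 82.00° ✓; |QN| = 8.800 ✓; ∠(QN, NU) = 96.00° ✗; |NU| = 34.90 ✓.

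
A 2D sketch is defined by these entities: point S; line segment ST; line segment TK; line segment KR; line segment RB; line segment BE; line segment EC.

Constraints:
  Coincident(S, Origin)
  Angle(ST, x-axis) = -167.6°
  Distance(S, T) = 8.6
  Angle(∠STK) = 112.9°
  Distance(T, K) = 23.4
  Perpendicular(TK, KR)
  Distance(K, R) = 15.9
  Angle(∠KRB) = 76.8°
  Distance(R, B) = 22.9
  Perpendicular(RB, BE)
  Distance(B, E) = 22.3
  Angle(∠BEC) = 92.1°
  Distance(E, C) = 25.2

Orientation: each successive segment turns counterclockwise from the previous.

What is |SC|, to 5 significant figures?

37.063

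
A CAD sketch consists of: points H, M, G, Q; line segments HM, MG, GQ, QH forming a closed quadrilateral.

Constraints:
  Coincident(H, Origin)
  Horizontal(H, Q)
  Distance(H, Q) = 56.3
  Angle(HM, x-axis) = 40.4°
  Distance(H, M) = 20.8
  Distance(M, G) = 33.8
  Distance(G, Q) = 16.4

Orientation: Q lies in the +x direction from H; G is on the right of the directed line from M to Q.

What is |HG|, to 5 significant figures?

42.714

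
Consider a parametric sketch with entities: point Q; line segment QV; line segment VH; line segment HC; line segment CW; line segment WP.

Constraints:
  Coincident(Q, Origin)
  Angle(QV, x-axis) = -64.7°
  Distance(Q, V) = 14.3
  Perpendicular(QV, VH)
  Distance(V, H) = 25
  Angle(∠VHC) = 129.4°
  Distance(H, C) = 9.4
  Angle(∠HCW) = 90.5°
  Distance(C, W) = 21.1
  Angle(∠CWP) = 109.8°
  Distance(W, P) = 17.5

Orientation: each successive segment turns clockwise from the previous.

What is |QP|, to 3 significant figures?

2.35

∠HCW = 90.5° gives CW at 65.2° from the x-axis; with |CW| = 21.1, W = (-16.1, -0.441). ∠CWP = 109.8° gives WP at -5.00° from the x-axis; with |WP| = 17.5, P = (1.29, -1.97). Then |QP| = |P − Q| = 2.35.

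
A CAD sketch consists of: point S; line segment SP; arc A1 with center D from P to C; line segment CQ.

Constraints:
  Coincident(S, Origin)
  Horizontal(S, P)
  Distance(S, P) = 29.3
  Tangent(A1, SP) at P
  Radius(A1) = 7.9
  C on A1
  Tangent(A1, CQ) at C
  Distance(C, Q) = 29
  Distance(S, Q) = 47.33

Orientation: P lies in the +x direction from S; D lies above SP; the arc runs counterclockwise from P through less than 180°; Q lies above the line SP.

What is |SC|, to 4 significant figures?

38.24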